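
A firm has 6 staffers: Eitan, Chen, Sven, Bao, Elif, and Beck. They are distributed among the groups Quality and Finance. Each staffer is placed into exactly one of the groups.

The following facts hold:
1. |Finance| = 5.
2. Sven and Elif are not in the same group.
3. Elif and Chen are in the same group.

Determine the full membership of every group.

Quality = {Sven}; Finance = {Bao, Beck, Chen, Eitan, Elif}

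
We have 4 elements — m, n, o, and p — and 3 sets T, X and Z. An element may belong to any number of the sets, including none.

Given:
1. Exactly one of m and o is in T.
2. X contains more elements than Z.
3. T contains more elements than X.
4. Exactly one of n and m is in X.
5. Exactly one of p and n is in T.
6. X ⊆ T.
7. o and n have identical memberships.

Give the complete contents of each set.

T = {m, p}; X = {m}; Z = {}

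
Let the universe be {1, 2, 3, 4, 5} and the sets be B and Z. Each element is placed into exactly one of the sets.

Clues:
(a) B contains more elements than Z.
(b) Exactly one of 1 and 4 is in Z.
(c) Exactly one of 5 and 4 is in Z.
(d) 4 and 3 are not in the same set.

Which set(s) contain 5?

5: B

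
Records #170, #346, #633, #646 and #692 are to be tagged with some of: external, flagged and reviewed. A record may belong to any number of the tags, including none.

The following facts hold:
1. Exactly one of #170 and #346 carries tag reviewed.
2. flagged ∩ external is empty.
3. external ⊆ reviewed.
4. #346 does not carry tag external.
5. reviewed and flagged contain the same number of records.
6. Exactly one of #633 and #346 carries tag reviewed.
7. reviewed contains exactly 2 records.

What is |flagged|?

2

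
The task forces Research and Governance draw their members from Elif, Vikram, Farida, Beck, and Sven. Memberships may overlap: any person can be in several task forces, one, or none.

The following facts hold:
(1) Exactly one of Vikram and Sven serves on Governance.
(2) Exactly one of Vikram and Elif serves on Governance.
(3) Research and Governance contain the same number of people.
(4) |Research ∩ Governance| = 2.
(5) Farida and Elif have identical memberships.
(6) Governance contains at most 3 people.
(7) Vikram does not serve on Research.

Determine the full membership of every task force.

Research = {Beck, Elif, Farida}; Governance = {Elif, Farida, Sven}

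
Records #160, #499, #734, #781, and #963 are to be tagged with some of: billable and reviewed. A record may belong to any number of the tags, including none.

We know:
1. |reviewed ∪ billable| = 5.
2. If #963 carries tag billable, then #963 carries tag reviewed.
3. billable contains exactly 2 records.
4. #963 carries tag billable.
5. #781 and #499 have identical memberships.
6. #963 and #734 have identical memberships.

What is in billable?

From (4): #963 ∈ billable.
(2): #963 ∈ reviewed.
(6): #734 matches #963: #734 ∈ billable.
(6): #734 matches #963: #734 ∈ reviewed.
(3): billable already has 2, so the rest are out.

billable = {#734, #963}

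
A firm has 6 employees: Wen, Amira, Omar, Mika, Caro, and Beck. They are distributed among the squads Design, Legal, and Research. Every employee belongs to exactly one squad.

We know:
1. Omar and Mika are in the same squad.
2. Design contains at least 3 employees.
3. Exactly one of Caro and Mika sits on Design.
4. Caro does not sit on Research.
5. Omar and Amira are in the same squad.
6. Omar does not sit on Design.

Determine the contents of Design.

From (4): Caro ∉ Research.
From (6): Omar ∉ Design.
(1): Mika matches Omar: Mika ∉ Design.
(3) (exactly one): Caro ∈ Design.
(5): Amira matches Omar: Amira ∉ Design.
(2): only 3 candidates remain for Design, so all are in.

Design = {Beck, Caro, Wen}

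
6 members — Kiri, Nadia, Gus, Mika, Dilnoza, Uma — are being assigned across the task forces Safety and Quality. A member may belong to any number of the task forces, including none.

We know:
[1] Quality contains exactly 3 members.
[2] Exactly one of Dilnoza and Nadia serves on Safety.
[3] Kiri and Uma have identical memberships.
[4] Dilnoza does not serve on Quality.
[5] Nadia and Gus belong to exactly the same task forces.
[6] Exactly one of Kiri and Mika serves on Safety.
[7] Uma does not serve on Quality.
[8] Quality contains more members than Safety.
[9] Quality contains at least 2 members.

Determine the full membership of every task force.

Safety = {Dilnoza, Mika}; Quality = {Gus, Mika, Nadia}

From (4): Dilnoza ∉ Quality.
From (7): Uma ∉ Quality.
(3): Kiri matches Uma: Kiri ∉ Quality.
(1): only 3 candidates remain for Quality, so all are in.
Suppose Kiri ∈ Safety: no assignment then satisfies all the clues, so Kiri ∉ Safety.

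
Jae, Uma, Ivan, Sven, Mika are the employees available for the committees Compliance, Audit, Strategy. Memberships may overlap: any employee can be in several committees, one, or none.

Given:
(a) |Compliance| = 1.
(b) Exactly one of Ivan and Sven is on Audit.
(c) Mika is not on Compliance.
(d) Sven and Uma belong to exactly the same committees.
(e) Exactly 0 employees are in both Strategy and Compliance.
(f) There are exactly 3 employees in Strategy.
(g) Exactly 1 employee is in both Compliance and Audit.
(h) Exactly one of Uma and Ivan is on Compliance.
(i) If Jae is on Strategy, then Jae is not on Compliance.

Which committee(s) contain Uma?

Uma: Strategy

From (c): Mika ∉ Compliance.
Suppose Uma ∈ Compliance: no assignment then satisfies all the clues, so Uma ∉ Compliance.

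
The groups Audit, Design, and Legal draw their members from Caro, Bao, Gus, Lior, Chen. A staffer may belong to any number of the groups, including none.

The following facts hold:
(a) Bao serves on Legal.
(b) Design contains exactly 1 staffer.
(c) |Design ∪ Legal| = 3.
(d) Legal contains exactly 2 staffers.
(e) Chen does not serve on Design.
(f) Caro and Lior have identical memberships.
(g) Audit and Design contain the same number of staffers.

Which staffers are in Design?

From (a): Bao ∈ Legal.
From (e): Chen ∉ Design.
Suppose Caro ∈ Design: no assignment then satisfies all the clues, so Caro ∉ Design.

Design = {Gus}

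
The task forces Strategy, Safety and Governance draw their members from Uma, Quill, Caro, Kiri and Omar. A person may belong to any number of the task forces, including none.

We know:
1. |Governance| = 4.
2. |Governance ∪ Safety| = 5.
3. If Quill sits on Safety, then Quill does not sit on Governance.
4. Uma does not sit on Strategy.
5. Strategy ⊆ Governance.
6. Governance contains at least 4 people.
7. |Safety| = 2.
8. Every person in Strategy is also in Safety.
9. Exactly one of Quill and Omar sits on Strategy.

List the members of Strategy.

Strategy = {Omar}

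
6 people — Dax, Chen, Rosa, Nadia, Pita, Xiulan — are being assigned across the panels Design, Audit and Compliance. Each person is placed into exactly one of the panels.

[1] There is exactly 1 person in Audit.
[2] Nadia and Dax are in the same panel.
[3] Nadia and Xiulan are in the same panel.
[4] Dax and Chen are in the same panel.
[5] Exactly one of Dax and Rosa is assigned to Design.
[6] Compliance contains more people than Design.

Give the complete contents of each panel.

Design = {Rosa}; Audit = {Pita}; Compliance = {Chen, Dax, Nadia, Xiulan}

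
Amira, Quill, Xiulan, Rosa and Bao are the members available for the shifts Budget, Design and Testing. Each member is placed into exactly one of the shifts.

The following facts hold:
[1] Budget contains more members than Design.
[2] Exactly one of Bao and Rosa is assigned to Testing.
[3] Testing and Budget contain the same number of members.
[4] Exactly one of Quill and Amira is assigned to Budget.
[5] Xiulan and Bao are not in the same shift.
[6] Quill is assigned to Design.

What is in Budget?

Budget = {Amira, Bao}

From (6): Quill ∈ Design.
(4) (exactly one): Amira ∈ Budget.
Suppose Xiulan ∈ Budget: no assignment then satisfies all the clues, so Xiulan ∉ Budget.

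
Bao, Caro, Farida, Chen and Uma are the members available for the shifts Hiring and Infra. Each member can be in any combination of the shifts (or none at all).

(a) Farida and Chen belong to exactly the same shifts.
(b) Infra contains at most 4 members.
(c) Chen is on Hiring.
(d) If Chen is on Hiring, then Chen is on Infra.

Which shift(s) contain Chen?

From (c): Chen ∈ Hiring.
(a): Farida matches Chen: Farida ∈ Hiring.
(d): Chen ∈ Infra.
(a): Farida matches Chen: Farida ∈ Infra.

Chen: Hiring, Infra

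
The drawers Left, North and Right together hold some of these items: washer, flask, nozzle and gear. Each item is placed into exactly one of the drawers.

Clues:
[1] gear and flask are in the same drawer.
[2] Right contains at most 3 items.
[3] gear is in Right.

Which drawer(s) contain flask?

flask: Right

From (3): gear ∈ Right.
(1): flask matches gear: flask ∉ Left.
(1): flask matches gear: flask ∉ North.
(1): flask matches gear: flask ∈ Right.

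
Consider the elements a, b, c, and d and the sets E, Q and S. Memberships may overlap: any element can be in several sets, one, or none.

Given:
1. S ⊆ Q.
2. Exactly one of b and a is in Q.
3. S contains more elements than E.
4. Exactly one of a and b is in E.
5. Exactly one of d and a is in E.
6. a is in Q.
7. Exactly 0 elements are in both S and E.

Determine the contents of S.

From (6): a ∈ Q.
(2) (exactly one): b ∉ Q.
(1) contrapositive: b ∉ S.
Suppose a ∈ S: no assignment then satisfies all the clues, so a ∉ S.

S = {c, d}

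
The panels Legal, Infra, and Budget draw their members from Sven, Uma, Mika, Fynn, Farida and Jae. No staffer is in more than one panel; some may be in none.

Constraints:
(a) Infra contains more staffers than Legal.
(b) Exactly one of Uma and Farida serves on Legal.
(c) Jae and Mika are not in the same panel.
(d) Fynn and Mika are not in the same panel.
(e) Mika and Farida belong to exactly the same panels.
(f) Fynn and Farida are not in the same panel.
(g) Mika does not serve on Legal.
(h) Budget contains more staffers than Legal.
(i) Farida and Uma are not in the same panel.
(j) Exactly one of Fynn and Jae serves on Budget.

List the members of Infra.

Infra = {Farida, Mika}

From (g): Mika ∉ Legal.
(e): Farida matches Mika: Farida ∉ Legal.
(b) (exactly one): Uma ∈ Legal.
Suppose Sven ∈ Infra: no assignment then satisfies all the clues, so Sven ∉ Infra.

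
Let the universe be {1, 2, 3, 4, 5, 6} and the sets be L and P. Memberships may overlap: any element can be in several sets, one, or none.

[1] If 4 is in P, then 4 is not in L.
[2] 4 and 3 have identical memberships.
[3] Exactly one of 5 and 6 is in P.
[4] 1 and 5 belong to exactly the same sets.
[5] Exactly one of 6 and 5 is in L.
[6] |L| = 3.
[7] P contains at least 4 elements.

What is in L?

L = {1, 2, 5}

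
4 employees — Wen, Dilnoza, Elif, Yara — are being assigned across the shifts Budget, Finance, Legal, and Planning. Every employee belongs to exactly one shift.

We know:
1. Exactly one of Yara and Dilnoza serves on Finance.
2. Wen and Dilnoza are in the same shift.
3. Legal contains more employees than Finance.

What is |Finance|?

1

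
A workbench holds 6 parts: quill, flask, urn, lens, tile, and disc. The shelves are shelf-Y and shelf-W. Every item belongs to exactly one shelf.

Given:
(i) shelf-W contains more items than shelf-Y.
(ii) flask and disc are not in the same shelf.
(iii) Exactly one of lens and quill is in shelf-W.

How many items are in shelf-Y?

2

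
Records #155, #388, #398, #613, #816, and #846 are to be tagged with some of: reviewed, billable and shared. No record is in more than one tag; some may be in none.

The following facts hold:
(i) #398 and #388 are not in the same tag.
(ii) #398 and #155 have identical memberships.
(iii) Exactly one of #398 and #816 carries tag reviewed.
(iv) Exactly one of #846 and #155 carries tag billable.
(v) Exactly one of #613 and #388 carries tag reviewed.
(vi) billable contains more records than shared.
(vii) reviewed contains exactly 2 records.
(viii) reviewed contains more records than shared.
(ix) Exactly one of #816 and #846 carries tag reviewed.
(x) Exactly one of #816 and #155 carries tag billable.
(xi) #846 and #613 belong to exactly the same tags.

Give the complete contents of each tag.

reviewed = {#388, #816}; billable = {#155, #398}; shared = {}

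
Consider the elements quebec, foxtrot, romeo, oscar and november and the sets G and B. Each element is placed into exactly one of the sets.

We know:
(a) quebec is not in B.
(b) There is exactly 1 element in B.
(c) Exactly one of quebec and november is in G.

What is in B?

B = {november}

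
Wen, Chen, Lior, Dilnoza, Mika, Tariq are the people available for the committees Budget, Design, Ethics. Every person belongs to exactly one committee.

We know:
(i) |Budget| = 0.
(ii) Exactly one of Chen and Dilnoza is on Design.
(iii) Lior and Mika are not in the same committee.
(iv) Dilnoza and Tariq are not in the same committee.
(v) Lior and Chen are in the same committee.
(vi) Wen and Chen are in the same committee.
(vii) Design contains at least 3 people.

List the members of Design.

Design = {Chen, Lior, Tariq, Wen}

(i): Budget already has 0, so the rest are out.
Suppose Wen ∉ Design: no assignment then satisfies all the clues, so Wen ∈ Design.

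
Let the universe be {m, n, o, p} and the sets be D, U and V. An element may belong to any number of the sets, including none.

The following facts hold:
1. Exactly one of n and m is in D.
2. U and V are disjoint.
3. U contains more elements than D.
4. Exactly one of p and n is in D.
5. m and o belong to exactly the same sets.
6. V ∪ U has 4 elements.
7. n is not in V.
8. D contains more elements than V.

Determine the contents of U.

From (7): n ∉ V.
Suppose m ∉ U: no assignment then satisfies all the clues, so m ∈ U.

U = {m, n, o, p}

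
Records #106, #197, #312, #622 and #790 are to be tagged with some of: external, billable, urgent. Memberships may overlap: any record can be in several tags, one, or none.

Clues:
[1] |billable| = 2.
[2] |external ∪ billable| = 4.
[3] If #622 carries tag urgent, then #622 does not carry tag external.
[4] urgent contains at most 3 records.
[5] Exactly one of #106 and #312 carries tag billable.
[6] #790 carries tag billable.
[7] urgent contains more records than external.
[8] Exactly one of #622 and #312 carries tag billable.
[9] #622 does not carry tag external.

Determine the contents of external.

external = {#106, #197}

From (6): #790 ∈ billable.
From (9): #622 ∉ external.
Suppose #106 ∉ external: no assignment then satisfies all the clues, so #106 ∈ external.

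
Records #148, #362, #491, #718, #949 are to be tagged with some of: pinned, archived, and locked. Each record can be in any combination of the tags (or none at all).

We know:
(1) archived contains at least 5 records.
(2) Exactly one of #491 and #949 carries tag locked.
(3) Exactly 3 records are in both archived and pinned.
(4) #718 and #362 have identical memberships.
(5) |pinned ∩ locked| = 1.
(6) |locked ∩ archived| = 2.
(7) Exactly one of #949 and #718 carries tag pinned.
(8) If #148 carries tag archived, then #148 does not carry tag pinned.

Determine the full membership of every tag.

pinned = {#362, #491, #718}; archived = {#148, #362, #491, #718, #949}; locked = {#148, #491}

(1): only 5 candidates remain for archived, so all are in.
(8): #148 ∉ pinned.
Suppose #148 ∉ locked: no assignment then satisfies all the clues, so #148 ∈ locked.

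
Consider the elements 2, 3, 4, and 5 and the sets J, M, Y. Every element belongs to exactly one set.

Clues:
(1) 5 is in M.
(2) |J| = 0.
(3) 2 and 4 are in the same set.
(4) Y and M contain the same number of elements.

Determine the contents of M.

M = {3, 5}

From (1): 5 ∈ M.
(2): J already has 0, so the rest are out.
Suppose 2 ∈ M: no assignment then satisfies all the clues, so 2 ∉ M.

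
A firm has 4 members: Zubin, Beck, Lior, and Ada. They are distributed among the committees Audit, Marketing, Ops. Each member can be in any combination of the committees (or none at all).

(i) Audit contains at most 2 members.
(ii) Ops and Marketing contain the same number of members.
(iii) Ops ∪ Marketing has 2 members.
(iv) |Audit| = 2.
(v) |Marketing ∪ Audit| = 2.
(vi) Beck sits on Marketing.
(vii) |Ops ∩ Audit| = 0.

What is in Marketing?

Marketing = {Beck}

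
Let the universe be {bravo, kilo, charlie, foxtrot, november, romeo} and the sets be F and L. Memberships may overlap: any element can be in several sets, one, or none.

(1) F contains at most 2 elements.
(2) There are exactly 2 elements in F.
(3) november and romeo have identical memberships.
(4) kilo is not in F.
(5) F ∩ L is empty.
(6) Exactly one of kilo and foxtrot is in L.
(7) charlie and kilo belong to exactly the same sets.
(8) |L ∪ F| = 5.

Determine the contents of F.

F = {november, romeo}

From (4): kilo ∉ F.
(7): charlie matches kilo: charlie ∉ F.
Suppose bravo ∈ F: no assignment then satisfies all the clues, so bravo ∉ F.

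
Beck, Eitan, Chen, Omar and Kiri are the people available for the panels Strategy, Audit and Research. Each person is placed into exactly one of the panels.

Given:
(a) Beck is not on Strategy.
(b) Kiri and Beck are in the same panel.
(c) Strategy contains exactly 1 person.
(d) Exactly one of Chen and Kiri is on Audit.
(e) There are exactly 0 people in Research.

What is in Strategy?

Strategy = {Chen}

From (a): Beck ∉ Strategy.
(b): Kiri matches Beck: Kiri ∉ Strategy.
(e): Research already has 0, so the rest are out.
Only one panel left: Beck ∈ Audit.
Only one panel left: Kiri ∈ Audit.
(d) (exactly one): Chen ∉ Audit.
Only one panel left: Chen ∈ Strategy.
(c): Strategy already has 1, so the rest are out.
Only one panel left: Eitan ∈ Audit.
Only one panel left: Omar ∈ Audit.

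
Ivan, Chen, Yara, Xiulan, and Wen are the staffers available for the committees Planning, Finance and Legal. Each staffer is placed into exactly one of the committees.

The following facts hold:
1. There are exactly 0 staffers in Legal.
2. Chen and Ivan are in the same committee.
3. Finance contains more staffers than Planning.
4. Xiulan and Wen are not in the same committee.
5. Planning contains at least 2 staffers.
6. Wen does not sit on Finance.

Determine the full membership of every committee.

From (6): Wen ∉ Finance.
(1): Legal already has 0, so the rest are out.
Only one committee left: Wen ∈ Planning.
(4): Xiulan ∉ Planning.
Only one committee left: Xiulan ∈ Finance.
Suppose Ivan ∈ Planning: no assignment then satisfies all the clues, so Ivan ∉ Planning.

Planning = {Wen, Yara}; Finance = {Chen, Ivan, Xiulan}; Legal = {}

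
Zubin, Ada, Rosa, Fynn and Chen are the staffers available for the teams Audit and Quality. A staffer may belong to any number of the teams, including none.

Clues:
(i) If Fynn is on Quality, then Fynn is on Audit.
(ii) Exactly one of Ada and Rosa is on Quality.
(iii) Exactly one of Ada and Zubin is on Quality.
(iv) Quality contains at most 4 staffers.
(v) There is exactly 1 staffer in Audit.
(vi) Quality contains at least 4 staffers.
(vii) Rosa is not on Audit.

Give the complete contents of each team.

Audit = {Fynn}; Quality = {Chen, Fynn, Rosa, Zubin}

From (vii): Rosa ∉ Audit.
Suppose Zubin ∈ Audit: no assignment then satisfies all the clues, so Zubin ∉ Audit.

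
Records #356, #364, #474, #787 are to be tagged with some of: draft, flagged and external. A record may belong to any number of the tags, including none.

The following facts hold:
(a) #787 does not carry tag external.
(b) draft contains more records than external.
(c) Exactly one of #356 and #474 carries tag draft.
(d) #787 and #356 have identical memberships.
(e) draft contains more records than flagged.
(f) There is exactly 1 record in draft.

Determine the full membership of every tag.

draft = {#474}; flagged = {}; external = {}

From (a): #787 ∉ external.
(d): #356 matches #787: #356 ∉ external.
Suppose #356 ∈ draft: no assignment then satisfies all the clues, so #356 ∉ draft.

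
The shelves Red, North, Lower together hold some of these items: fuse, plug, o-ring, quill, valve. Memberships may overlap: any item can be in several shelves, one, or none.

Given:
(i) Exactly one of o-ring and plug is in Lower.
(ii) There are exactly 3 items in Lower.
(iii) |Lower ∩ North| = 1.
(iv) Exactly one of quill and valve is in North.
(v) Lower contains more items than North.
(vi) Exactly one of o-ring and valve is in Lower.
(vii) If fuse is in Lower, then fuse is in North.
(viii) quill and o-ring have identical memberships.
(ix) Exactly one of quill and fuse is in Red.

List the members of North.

North = {fuse, valve}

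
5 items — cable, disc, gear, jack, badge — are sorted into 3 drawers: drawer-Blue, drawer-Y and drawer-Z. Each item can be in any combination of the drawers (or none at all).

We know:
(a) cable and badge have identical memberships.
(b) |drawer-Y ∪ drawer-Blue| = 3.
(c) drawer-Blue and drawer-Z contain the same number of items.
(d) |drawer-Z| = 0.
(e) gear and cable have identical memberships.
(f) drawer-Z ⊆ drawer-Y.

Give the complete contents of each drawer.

drawer-Blue = {}; drawer-Y = {badge, cable, gear}; drawer-Z = {}

(d): drawer-Z already has 0, so the rest are out.
Suppose cable ∈ drawer-Blue: no assignment then satisfies all the clues, so cable ∉ drawer-Blue.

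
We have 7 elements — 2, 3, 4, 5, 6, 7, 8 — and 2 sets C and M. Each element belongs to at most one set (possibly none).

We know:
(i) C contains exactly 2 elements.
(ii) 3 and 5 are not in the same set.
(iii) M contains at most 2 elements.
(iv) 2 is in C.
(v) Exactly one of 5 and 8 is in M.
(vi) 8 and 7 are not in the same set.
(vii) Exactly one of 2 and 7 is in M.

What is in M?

M = {5, 7}

From (iv): 2 ∈ C.
(vii) (exactly one): 7 ∈ M.
(vi): 8 ∉ M.
(v) (exactly one): 5 ∈ M.
(ii): 3 ∉ M.
(iii): M already has 2, so the rest are out.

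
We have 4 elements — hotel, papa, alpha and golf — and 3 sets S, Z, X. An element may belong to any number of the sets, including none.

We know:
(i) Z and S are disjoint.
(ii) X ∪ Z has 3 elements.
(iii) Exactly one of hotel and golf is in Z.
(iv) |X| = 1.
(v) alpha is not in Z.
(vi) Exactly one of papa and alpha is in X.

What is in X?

From (v): alpha ∉ Z.
Suppose hotel ∈ X: no assignment then satisfies all the clues, so hotel ∉ X.

X = {alpha}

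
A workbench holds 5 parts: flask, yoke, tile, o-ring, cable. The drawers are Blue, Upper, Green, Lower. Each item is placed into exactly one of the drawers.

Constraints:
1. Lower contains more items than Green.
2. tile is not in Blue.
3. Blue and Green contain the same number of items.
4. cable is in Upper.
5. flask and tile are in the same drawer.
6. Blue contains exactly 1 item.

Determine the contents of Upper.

Upper = {cable}

From (2): tile ∉ Blue.
From (4): cable ∈ Upper.
(5): flask matches tile: flask ∉ Blue.
Suppose flask ∈ Upper: no assignment then satisfies all the clues, so flask ∉ Upper.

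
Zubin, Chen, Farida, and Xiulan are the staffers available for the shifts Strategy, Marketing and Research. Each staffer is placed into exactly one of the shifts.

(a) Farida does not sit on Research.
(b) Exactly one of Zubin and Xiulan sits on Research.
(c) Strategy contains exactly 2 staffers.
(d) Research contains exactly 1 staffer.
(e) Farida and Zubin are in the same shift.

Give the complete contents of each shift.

Strategy = {Farida, Zubin}; Marketing = {Chen}; Research = {Xiulan}

From (a): Farida ∉ Research.
(e): Zubin matches Farida: Zubin ∉ Research.
(b) (exactly one): Xiulan ∈ Research.
(d): Research already has 1, so the rest are out.
Suppose Zubin ∉ Strategy: no assignment then satisfies all the clues, so Zubin ∈ Strategy.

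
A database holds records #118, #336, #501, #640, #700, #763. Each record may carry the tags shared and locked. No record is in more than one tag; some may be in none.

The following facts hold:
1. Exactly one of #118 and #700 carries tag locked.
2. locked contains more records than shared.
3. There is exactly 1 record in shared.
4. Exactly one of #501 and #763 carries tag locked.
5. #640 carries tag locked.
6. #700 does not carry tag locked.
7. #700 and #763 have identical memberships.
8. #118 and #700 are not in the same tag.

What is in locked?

locked = {#118, #501, #640}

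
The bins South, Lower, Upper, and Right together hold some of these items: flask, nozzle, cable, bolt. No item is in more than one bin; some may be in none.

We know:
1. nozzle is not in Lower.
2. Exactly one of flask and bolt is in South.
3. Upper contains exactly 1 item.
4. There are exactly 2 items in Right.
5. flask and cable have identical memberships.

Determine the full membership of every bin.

South = {bolt}; Lower = {}; Upper = {nozzle}; Right = {cable, flask}

From (1): nozzle ∉ Lower.
Suppose flask ∈ South: no assignment then satisfies all the clues, so flask ∉ South.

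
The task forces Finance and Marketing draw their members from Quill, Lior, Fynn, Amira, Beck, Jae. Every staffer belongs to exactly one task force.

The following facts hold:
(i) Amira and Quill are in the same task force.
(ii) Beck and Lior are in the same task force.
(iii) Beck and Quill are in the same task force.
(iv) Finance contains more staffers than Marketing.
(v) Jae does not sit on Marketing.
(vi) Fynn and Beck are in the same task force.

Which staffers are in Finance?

Finance = {Amira, Beck, Fynn, Jae, Lior, Quill}

From (v): Jae ∉ Marketing.
Only one task force left: Jae ∈ Finance.
Suppose Quill ∉ Finance: no assignment then satisfies all the clues, so Quill ∈ Finance.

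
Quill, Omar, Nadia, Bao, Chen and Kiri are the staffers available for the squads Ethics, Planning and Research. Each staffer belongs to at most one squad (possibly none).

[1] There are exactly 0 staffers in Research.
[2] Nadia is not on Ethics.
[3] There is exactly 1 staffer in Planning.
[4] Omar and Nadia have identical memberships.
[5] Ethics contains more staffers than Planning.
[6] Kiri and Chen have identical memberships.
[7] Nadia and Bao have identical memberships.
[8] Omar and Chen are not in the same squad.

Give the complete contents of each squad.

From (2): Nadia ∉ Ethics.
(1): Research already has 0, so the rest are out.
(4): Omar matches Nadia: Omar ∉ Ethics.
(7): Bao matches Nadia: Bao ∉ Ethics.
Suppose Quill ∈ Ethics: no assignment then satisfies all the clues, so Quill ∉ Ethics.

Ethics = {Chen, Kiri}; Planning = {Quill}; Research = {}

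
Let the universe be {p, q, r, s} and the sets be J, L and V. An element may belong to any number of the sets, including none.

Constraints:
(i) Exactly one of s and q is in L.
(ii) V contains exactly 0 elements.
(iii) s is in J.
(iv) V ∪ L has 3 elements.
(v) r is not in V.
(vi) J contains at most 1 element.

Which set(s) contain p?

p: L

From (iii): s ∈ J.
From (v): r ∉ V.
(ii): V already has 0, so the rest are out.
(vi): J already has 1, so the rest are out.
Suppose p ∉ L: no assignment then satisfies all the clues, so p ∈ L.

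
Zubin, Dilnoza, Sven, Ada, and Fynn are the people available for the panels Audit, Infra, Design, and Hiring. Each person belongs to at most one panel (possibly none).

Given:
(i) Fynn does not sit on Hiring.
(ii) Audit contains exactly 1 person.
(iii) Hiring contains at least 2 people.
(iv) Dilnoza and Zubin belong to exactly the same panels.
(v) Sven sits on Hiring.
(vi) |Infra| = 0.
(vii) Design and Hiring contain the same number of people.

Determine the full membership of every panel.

From (i): Fynn ∉ Hiring.
From (v): Sven ∈ Hiring.
(vi): Infra already has 0, so the rest are out.
Suppose Zubin ∈ Audit: no assignment then satisfies all the clues, so Zubin ∉ Audit.

Audit = {Fynn}; Infra = {}; Design = {Dilnoza, Zubin}; Hiring = {Ada, Sven}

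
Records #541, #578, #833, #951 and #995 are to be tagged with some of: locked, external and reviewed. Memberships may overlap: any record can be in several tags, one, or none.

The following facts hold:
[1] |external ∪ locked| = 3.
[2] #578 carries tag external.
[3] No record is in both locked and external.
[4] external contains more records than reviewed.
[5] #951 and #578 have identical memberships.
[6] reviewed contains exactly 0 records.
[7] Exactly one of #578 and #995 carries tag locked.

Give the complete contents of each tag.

locked = {#995}; external = {#578, #951}; reviewed = {}

From (2): #578 ∈ external.
(3) (disjoint): #578 ∉ locked.
(5): #951 matches #578: #951 ∉ locked.
(5): #951 matches #578: #951 ∈ external.
(6): reviewed already has 0, so the rest are out.
(7) (exactly one): #995 ∈ locked.
(3) (disjoint): #995 ∉ external.
Suppose #541 ∈ locked: no assignment then satisfies all the clues, so #541 ∉ locked.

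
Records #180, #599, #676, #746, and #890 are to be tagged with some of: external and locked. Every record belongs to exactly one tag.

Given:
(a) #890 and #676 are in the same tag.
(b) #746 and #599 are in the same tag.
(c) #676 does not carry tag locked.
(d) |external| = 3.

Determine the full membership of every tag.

external = {#180, #676, #890}; locked = {#599, #746}

From (c): #676 ∉ locked.
(a): #890 matches #676: #890 ∉ locked.
Only one tag left: #676 ∈ external.
Only one tag left: #890 ∈ external.
Suppose #180 ∉ external: no assignment then satisfies all the clues, so #180 ∈ external.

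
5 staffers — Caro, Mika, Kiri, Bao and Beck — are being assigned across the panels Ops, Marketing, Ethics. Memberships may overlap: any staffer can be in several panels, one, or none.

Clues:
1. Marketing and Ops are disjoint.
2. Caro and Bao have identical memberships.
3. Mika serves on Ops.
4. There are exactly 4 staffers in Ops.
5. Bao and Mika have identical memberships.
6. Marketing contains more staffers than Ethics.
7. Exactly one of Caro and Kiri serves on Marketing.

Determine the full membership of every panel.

From (3): Mika ∈ Ops.
(1) (disjoint): Mika ∉ Marketing.
(5): Bao matches Mika: Bao ∈ Ops.
(5): Bao matches Mika: Bao ∉ Marketing.
(2): Caro matches Bao: Caro ∈ Ops.
(2): Caro matches Bao: Caro ∉ Marketing.
(7) (exactly one): Kiri ∈ Marketing.
(1) (disjoint): Kiri ∉ Ops.
(4): only 4 candidates remain for Ops, so all are in.
(1) (disjoint): Beck ∉ Marketing.
Suppose Caro ∈ Ethics: no assignment then satisfies all the clues, so Caro ∉ Ethics.

Ops = {Bao, Beck, Caro, Mika}; Marketing = {Kiri}; Ethics = {}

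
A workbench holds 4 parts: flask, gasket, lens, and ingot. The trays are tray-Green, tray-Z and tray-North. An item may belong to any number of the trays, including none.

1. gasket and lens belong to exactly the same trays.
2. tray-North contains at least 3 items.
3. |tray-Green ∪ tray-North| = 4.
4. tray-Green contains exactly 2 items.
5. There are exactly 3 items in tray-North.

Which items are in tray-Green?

tray-Green = {flask, ingot}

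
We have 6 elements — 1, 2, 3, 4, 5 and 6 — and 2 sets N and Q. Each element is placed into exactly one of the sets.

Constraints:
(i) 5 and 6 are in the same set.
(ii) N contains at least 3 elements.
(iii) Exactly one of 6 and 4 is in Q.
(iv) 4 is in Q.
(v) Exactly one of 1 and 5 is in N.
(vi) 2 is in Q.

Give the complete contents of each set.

From (iv): 4 ∈ Q.
From (vi): 2 ∈ Q.
(iii) (exactly one): 6 ∉ Q.
Only one set left: 6 ∈ N.
(i): 5 matches 6: 5 ∈ N.
(v) (exactly one): 1 ∉ N.
Only one set left: 1 ∈ Q.
(ii): only 3 candidates remain for N, so all are in.

N = {3, 5, 6}; Q = {1, 2, 4}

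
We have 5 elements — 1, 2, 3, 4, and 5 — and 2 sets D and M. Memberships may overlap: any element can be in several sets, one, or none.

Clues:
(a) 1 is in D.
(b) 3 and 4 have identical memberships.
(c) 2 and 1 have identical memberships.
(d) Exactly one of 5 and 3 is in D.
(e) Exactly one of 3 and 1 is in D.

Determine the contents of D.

From (a): 1 ∈ D.
(c): 2 matches 1: 2 ∈ D.
(e) (exactly one): 3 ∉ D.
(b): 4 matches 3: 4 ∉ D.
(d) (exactly one): 5 ∈ D.

D = {1, 2, 5}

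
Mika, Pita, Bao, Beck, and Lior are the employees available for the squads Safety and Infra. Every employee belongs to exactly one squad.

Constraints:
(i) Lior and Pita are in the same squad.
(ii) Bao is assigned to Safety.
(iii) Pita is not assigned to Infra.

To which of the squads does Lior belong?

From (ii): Bao ∈ Safety.
From (iii): Pita ∉ Infra.
(i): Lior matches Pita: Lior ∉ Infra.
Only one squad left: Pita ∈ Safety.
Only one squad left: Lior ∈ Safety.

Lior: Safety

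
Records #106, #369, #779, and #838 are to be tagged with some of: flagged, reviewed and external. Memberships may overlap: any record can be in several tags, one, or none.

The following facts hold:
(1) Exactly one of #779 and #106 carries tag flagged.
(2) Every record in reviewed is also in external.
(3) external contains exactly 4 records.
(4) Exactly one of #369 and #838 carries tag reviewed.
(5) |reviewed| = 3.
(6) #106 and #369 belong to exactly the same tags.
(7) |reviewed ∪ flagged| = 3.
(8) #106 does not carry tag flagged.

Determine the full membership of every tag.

flagged = {#779}; reviewed = {#106, #369, #779}; external = {#106, #369, #779, #838}

From (8): #106 ∉ flagged.
(1) (exactly one): #779 ∈ flagged.
(3): only 4 candidates remain for external, so all are in.
(6): #369 matches #106: #369 ∉ flagged.
Suppose #106 ∉ reviewed: no assignment then satisfies all the clues, so #106 ∈ reviewed.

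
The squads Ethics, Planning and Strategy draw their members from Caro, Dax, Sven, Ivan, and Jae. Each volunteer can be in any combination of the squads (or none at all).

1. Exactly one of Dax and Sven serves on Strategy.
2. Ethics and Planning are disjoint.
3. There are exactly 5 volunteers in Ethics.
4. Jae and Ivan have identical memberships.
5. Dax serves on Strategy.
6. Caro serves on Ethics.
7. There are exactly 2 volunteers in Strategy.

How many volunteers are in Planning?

0

From (5): Dax ∈ Strategy.
From (6): Caro ∈ Ethics.
(1) (exactly one): Sven ∉ Strategy.
(2) (disjoint): Caro ∉ Planning.
(3): only 5 candidates remain for Ethics, so all are in.
(2) (disjoint): Dax ∉ Planning.
(2) (disjoint): Sven ∉ Planning.
(2) (disjoint): Ivan ∉ Planning.
(2) (disjoint): Jae ∉ Planning.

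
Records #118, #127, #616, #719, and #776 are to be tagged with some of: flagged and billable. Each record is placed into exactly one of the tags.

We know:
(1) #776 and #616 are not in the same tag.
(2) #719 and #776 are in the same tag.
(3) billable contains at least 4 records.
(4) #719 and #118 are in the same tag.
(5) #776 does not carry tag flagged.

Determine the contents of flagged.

flagged = {#616}

From (5): #776 ∉ flagged.
(2): #719 matches #776: #719 ∉ flagged.
(4): #118 matches #719: #118 ∉ flagged.
Only one tag left: #118 ∈ billable.
Only one tag left: #719 ∈ billable.
Only one tag left: #776 ∈ billable.
(1): #616 ∉ billable.
(3): only 4 candidates remain for billable, so all are in.
Only one tag left: #616 ∈ flagged.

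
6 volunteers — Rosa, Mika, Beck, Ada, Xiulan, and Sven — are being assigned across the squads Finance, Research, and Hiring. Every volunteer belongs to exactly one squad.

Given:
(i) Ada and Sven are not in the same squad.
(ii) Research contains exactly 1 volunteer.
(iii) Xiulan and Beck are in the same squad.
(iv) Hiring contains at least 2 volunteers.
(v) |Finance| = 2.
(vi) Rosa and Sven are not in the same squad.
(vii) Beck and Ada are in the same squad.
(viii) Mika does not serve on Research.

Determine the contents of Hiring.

Hiring = {Ada, Beck, Xiulan}

From (viii): Mika ∉ Research.
Suppose Rosa ∈ Hiring: no assignment then satisfies all the clues, so Rosa ∉ Hiring.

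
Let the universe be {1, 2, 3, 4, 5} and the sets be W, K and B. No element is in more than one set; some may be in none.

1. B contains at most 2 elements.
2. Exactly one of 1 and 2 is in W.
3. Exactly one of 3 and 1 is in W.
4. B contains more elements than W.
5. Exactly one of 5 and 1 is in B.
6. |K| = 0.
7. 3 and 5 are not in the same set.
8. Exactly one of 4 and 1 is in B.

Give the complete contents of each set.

W = {1}; K = {}; B = {4, 5}

(6): K already has 0, so the rest are out.
Suppose 1 ∉ W: no assignment then satisfies all the clues, so 1 ∈ W.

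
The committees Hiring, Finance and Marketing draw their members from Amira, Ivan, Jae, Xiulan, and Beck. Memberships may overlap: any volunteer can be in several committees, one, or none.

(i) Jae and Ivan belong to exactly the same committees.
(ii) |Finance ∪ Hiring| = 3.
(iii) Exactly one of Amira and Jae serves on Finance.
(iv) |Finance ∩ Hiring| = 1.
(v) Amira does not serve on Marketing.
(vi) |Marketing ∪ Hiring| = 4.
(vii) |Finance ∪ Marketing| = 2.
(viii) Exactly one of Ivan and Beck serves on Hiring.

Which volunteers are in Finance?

Finance = {Amira}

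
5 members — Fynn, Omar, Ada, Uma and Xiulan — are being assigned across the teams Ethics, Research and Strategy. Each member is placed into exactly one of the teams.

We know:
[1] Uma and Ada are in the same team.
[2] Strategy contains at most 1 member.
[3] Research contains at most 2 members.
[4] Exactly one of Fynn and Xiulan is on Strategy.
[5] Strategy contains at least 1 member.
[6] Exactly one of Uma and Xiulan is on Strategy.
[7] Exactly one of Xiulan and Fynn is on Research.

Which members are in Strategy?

Strategy = {Xiulan}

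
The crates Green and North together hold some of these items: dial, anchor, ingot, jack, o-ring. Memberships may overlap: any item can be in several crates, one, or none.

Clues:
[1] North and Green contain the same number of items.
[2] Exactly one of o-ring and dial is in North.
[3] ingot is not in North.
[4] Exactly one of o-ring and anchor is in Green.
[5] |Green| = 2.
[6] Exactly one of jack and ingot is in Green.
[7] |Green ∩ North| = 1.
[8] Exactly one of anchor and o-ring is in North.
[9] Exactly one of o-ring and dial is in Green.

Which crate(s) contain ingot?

ingot: Green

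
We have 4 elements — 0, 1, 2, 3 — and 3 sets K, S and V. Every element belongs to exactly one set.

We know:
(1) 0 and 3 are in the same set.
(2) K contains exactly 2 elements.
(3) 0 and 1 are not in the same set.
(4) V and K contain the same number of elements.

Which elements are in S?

S = {}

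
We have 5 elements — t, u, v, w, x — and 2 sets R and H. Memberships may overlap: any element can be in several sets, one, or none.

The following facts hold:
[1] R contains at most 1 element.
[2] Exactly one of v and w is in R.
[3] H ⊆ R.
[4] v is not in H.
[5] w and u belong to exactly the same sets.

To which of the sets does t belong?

t: none

From (4): v ∉ H.
Suppose t ∈ R: no assignment then satisfies all the clues, so t ∉ R.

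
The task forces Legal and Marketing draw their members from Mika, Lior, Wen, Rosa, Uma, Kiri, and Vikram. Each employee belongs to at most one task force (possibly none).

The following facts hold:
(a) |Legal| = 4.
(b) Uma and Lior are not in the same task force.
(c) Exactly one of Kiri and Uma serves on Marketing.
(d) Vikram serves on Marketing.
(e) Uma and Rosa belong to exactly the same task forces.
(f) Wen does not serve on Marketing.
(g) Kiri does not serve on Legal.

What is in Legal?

Legal = {Mika, Rosa, Uma, Wen}

From (d): Vikram ∈ Marketing.
From (f): Wen ∉ Marketing.
From (g): Kiri ∉ Legal.
Suppose Mika ∉ Legal: no assignment then satisfies all the clues, so Mika ∈ Legal.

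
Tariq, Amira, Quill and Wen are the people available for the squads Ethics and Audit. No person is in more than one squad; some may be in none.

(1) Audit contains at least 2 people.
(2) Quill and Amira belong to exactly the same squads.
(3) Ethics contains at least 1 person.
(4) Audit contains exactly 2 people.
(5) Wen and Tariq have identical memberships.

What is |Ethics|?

2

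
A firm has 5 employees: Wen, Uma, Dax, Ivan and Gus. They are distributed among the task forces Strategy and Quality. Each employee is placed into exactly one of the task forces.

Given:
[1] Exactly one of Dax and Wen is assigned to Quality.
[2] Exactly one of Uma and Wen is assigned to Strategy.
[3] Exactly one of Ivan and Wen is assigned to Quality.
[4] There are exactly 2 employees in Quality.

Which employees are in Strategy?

Strategy = {Dax, Ivan, Uma}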